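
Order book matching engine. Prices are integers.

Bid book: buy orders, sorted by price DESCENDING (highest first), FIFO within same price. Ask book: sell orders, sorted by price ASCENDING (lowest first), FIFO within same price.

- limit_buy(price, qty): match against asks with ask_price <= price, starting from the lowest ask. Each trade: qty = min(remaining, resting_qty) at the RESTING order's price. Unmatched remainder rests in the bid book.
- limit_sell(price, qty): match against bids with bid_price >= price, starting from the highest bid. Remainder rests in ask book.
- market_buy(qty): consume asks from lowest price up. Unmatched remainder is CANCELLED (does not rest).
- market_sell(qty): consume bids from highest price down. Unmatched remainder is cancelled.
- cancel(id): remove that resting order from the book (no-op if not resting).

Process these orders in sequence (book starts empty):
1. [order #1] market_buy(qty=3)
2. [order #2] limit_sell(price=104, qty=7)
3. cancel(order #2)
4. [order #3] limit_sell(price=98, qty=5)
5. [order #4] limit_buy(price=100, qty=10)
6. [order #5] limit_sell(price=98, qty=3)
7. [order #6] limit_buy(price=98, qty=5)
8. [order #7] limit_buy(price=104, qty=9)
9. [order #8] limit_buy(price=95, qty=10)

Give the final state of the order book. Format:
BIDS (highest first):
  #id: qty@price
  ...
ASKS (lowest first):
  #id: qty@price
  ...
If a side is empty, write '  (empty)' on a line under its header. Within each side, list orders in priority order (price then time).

After op 1 [order #1] market_buy(qty=3): fills=none; bids=[-] asks=[-]
After op 2 [order #2] limit_sell(price=104, qty=7): fills=none; bids=[-] asks=[#2:7@104]
After op 3 cancel(order #2): fills=none; bids=[-] asks=[-]
After op 4 [order #3] limit_sell(price=98, qty=5): fills=none; bids=[-] asks=[#3:5@98]
After op 5 [order #4] limit_buy(price=100, qty=10): fills=#4x#3:5@98; bids=[#4:5@100] asks=[-]
After op 6 [order #5] limit_sell(price=98, qty=3): fills=#4x#5:3@100; bids=[#4:2@100] asks=[-]
After op 7 [order #6] limit_buy(price=98, qty=5): fills=none; bids=[#4:2@100 #6:5@98] asks=[-]
After op 8 [order #7] limit_buy(price=104, qty=9): fills=none; bids=[#7:9@104 #4:2@100 #6:5@98] asks=[-]
After op 9 [order #8] limit_buy(price=95, qty=10): fills=none; bids=[#7:9@104 #4:2@100 #6:5@98 #8:10@95] asks=[-]

Answer: BIDS (highest first):
  #7: 9@104
  #4: 2@100
  #6: 5@98
  #8: 10@95
ASKS (lowest first):
  (empty)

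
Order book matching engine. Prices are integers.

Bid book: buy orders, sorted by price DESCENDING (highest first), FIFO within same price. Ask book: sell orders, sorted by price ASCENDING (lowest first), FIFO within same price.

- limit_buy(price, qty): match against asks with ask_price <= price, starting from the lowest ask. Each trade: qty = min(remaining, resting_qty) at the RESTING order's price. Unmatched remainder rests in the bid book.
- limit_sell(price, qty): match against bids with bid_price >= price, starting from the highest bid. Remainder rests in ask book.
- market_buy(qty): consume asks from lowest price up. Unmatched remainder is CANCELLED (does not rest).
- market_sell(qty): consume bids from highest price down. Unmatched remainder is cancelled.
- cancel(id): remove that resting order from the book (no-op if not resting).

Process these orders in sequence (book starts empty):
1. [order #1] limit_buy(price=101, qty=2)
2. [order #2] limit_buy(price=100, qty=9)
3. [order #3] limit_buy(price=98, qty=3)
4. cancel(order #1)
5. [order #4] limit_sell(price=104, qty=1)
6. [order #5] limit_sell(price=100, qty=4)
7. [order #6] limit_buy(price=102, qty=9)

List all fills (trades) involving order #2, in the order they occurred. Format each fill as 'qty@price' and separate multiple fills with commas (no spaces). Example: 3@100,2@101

After op 1 [order #1] limit_buy(price=101, qty=2): fills=none; bids=[#1:2@101] asks=[-]
After op 2 [order #2] limit_buy(price=100, qty=9): fills=none; bids=[#1:2@101 #2:9@100] asks=[-]
After op 3 [order #3] limit_buy(price=98, qty=3): fills=none; bids=[#1:2@101 #2:9@100 #3:3@98] asks=[-]
After op 4 cancel(order #1): fills=none; bids=[#2:9@100 #3:3@98] asks=[-]
After op 5 [order #4] limit_sell(price=104, qty=1): fills=none; bids=[#2:9@100 #3:3@98] asks=[#4:1@104]
After op 6 [order #5] limit_sell(price=100, qty=4): fills=#2x#5:4@100; bids=[#2:5@100 #3:3@98] asks=[#4:1@104]
After op 7 [order #6] limit_buy(price=102, qty=9): fills=none; bids=[#6:9@102 #2:5@100 #3:3@98] asks=[#4:1@104]

Answer: 4@100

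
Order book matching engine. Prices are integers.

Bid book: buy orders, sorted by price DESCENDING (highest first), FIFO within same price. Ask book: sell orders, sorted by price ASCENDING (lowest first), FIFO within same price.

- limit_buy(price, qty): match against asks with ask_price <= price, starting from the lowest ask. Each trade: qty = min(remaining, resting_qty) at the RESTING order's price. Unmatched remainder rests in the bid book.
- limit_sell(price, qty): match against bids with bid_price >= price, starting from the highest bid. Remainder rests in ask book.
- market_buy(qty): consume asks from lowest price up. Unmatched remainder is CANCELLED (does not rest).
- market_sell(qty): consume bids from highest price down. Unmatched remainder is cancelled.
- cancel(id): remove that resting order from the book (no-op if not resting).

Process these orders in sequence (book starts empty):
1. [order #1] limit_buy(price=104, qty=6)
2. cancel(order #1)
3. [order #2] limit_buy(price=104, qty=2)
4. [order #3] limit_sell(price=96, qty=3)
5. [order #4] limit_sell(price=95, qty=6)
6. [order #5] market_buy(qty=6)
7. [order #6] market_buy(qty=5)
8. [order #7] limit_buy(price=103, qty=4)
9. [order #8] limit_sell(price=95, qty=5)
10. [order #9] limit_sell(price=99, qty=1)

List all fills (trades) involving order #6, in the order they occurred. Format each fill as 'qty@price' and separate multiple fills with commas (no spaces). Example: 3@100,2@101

After op 1 [order #1] limit_buy(price=104, qty=6): fills=none; bids=[#1:6@104] asks=[-]
After op 2 cancel(order #1): fills=none; bids=[-] asks=[-]
After op 3 [order #2] limit_buy(price=104, qty=2): fills=none; bids=[#2:2@104] asks=[-]
After op 4 [order #3] limit_sell(price=96, qty=3): fills=#2x#3:2@104; bids=[-] asks=[#3:1@96]
After op 5 [order #4] limit_sell(price=95, qty=6): fills=none; bids=[-] asks=[#4:6@95 #3:1@96]
After op 6 [order #5] market_buy(qty=6): fills=#5x#4:6@95; bids=[-] asks=[#3:1@96]
After op 7 [order #6] market_buy(qty=5): fills=#6x#3:1@96; bids=[-] asks=[-]
After op 8 [order #7] limit_buy(price=103, qty=4): fills=none; bids=[#7:4@103] asks=[-]
After op 9 [order #8] limit_sell(price=95, qty=5): fills=#7x#8:4@103; bids=[-] asks=[#8:1@95]
After op 10 [order #9] limit_sell(price=99, qty=1): fills=none; bids=[-] asks=[#8:1@95 #9:1@99]

Answer: 1@96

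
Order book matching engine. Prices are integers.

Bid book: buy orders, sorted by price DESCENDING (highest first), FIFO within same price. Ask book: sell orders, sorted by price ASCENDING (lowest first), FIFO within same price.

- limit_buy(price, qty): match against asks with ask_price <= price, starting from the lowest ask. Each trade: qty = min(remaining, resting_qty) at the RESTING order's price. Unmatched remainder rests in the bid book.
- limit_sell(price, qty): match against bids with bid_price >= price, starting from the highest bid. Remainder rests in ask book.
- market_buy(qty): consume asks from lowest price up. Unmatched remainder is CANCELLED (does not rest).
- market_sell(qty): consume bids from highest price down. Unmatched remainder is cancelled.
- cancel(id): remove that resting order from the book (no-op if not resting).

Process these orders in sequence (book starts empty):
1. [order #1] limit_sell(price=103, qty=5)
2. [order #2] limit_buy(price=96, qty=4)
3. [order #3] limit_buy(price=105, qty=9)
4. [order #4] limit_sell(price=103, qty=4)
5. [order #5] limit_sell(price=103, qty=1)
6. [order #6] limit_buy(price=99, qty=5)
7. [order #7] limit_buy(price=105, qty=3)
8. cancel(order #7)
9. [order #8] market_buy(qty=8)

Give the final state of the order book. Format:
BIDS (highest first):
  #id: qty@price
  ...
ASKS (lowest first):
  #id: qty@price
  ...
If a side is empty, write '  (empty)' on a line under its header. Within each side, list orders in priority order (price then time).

Answer: BIDS (highest first):
  #6: 5@99
  #2: 4@96
ASKS (lowest first):
  (empty)

Derivation:
After op 1 [order #1] limit_sell(price=103, qty=5): fills=none; bids=[-] asks=[#1:5@103]
After op 2 [order #2] limit_buy(price=96, qty=4): fills=none; bids=[#2:4@96] asks=[#1:5@103]
After op 3 [order #3] limit_buy(price=105, qty=9): fills=#3x#1:5@103; bids=[#3:4@105 #2:4@96] asks=[-]
After op 4 [order #4] limit_sell(price=103, qty=4): fills=#3x#4:4@105; bids=[#2:4@96] asks=[-]
After op 5 [order #5] limit_sell(price=103, qty=1): fills=none; bids=[#2:4@96] asks=[#5:1@103]
After op 6 [order #6] limit_buy(price=99, qty=5): fills=none; bids=[#6:5@99 #2:4@96] asks=[#5:1@103]
After op 7 [order #7] limit_buy(price=105, qty=3): fills=#7x#5:1@103; bids=[#7:2@105 #6:5@99 #2:4@96] asks=[-]
After op 8 cancel(order #7): fills=none; bids=[#6:5@99 #2:4@96] asks=[-]
After op 9 [order #8] market_buy(qty=8): fills=none; bids=[#6:5@99 #2:4@96] asks=[-]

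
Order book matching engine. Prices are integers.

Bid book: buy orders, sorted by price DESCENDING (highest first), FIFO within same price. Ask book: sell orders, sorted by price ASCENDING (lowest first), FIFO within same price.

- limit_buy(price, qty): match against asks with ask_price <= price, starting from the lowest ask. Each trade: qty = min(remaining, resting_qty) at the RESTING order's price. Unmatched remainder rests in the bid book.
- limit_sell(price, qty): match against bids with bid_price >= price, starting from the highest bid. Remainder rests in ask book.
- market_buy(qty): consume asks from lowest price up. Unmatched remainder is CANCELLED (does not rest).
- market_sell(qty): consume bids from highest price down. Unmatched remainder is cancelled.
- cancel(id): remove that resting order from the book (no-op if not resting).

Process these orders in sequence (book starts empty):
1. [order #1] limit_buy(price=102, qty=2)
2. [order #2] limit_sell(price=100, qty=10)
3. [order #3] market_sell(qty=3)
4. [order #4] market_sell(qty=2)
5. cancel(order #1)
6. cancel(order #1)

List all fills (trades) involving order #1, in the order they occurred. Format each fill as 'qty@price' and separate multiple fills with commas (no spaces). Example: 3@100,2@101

Answer: 2@102

Derivation:
After op 1 [order #1] limit_buy(price=102, qty=2): fills=none; bids=[#1:2@102] asks=[-]
After op 2 [order #2] limit_sell(price=100, qty=10): fills=#1x#2:2@102; bids=[-] asks=[#2:8@100]
After op 3 [order #3] market_sell(qty=3): fills=none; bids=[-] asks=[#2:8@100]
After op 4 [order #4] market_sell(qty=2): fills=none; bids=[-] asks=[#2:8@100]
After op 5 cancel(order #1): fills=none; bids=[-] asks=[#2:8@100]
After op 6 cancel(order #1): fills=none; bids=[-] asks=[#2:8@100]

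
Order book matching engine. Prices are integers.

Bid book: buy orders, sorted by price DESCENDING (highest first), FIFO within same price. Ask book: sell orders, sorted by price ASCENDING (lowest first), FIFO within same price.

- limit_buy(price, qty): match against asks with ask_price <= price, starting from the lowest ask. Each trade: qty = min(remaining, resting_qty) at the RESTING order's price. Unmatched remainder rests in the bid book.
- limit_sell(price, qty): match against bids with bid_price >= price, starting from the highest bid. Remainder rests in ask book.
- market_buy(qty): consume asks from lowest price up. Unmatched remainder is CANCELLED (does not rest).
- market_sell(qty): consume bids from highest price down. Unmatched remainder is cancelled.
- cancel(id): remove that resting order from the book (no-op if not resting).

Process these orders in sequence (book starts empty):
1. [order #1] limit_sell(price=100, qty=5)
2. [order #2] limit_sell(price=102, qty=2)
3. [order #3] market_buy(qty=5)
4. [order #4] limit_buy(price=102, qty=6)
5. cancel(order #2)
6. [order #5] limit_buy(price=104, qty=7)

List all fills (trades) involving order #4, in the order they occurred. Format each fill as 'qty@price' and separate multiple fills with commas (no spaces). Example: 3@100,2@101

After op 1 [order #1] limit_sell(price=100, qty=5): fills=none; bids=[-] asks=[#1:5@100]
After op 2 [order #2] limit_sell(price=102, qty=2): fills=none; bids=[-] asks=[#1:5@100 #2:2@102]
After op 3 [order #3] market_buy(qty=5): fills=#3x#1:5@100; bids=[-] asks=[#2:2@102]
After op 4 [order #4] limit_buy(price=102, qty=6): fills=#4x#2:2@102; bids=[#4:4@102] asks=[-]
After op 5 cancel(order #2): fills=none; bids=[#4:4@102] asks=[-]
After op 6 [order #5] limit_buy(price=104, qty=7): fills=none; bids=[#5:7@104 #4:4@102] asks=[-]

Answer: 2@102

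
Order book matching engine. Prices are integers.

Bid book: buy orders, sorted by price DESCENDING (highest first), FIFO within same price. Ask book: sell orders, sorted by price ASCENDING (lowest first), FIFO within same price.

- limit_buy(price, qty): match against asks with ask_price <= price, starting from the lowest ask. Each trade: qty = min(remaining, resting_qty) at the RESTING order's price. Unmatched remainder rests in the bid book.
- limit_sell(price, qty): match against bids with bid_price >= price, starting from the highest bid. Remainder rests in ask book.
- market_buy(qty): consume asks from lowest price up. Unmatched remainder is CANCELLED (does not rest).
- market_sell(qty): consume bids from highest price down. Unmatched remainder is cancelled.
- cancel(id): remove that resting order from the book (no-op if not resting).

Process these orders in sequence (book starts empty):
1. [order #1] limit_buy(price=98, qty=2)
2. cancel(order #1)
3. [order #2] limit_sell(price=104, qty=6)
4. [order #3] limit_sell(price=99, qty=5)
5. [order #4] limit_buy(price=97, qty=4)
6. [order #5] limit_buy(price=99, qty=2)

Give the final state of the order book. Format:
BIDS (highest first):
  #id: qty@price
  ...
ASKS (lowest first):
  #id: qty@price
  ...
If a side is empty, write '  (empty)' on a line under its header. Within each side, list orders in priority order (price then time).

After op 1 [order #1] limit_buy(price=98, qty=2): fills=none; bids=[#1:2@98] asks=[-]
After op 2 cancel(order #1): fills=none; bids=[-] asks=[-]
After op 3 [order #2] limit_sell(price=104, qty=6): fills=none; bids=[-] asks=[#2:6@104]
After op 4 [order #3] limit_sell(price=99, qty=5): fills=none; bids=[-] asks=[#3:5@99 #2:6@104]
After op 5 [order #4] limit_buy(price=97, qty=4): fills=none; bids=[#4:4@97] asks=[#3:5@99 #2:6@104]
After op 6 [order #5] limit_buy(price=99, qty=2): fills=#5x#3:2@99; bids=[#4:4@97] asks=[#3:3@99 #2:6@104]

Answer: BIDS (highest first):
  #4: 4@97
ASKS (lowest first):
  #3: 3@99
  #2: 6@104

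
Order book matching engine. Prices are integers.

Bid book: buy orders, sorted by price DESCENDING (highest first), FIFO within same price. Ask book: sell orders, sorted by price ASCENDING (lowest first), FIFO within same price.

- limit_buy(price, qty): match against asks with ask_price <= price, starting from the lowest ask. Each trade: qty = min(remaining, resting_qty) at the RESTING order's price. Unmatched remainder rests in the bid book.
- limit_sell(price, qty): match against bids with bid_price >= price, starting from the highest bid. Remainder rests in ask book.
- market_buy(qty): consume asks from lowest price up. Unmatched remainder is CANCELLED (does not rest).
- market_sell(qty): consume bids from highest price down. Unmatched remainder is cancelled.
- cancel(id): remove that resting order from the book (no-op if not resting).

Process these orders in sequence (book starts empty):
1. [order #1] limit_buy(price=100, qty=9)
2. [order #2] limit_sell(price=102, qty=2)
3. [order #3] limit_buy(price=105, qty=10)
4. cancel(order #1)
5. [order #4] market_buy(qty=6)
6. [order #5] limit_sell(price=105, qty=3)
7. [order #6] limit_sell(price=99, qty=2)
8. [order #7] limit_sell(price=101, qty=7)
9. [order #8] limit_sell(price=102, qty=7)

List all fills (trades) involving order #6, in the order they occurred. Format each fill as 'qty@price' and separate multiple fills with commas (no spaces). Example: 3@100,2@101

Answer: 2@105

Derivation:
After op 1 [order #1] limit_buy(price=100, qty=9): fills=none; bids=[#1:9@100] asks=[-]
After op 2 [order #2] limit_sell(price=102, qty=2): fills=none; bids=[#1:9@100] asks=[#2:2@102]
After op 3 [order #3] limit_buy(price=105, qty=10): fills=#3x#2:2@102; bids=[#3:8@105 #1:9@100] asks=[-]
After op 4 cancel(order #1): fills=none; bids=[#3:8@105] asks=[-]
After op 5 [order #4] market_buy(qty=6): fills=none; bids=[#3:8@105] asks=[-]
After op 6 [order #5] limit_sell(price=105, qty=3): fills=#3x#5:3@105; bids=[#3:5@105] asks=[-]
After op 7 [order #6] limit_sell(price=99, qty=2): fills=#3x#6:2@105; bids=[#3:3@105] asks=[-]
After op 8 [order #7] limit_sell(price=101, qty=7): fills=#3x#7:3@105; bids=[-] asks=[#7:4@101]
After op 9 [order #8] limit_sell(price=102, qty=7): fills=none; bids=[-] asks=[#7:4@101 #8:7@102]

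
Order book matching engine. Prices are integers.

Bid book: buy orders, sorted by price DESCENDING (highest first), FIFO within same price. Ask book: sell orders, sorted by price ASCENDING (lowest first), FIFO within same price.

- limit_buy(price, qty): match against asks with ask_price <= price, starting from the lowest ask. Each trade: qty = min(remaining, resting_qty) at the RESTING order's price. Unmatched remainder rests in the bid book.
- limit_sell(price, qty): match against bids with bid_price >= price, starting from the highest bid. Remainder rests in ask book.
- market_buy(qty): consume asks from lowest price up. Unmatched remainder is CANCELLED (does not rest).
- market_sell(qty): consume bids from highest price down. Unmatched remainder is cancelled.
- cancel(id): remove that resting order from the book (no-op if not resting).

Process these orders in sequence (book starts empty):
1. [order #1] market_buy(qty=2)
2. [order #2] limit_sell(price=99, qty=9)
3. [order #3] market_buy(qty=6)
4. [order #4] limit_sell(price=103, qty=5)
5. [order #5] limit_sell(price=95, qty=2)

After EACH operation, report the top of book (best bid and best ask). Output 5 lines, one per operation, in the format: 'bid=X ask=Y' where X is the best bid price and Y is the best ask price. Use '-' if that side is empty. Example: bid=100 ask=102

After op 1 [order #1] market_buy(qty=2): fills=none; bids=[-] asks=[-]
After op 2 [order #2] limit_sell(price=99, qty=9): fills=none; bids=[-] asks=[#2:9@99]
After op 3 [order #3] market_buy(qty=6): fills=#3x#2:6@99; bids=[-] asks=[#2:3@99]
After op 4 [order #4] limit_sell(price=103, qty=5): fills=none; bids=[-] asks=[#2:3@99 #4:5@103]
After op 5 [order #5] limit_sell(price=95, qty=2): fills=none; bids=[-] asks=[#5:2@95 #2:3@99 #4:5@103]

Answer: bid=- ask=-
bid=- ask=99
bid=- ask=99
bid=- ask=99
bid=- ask=95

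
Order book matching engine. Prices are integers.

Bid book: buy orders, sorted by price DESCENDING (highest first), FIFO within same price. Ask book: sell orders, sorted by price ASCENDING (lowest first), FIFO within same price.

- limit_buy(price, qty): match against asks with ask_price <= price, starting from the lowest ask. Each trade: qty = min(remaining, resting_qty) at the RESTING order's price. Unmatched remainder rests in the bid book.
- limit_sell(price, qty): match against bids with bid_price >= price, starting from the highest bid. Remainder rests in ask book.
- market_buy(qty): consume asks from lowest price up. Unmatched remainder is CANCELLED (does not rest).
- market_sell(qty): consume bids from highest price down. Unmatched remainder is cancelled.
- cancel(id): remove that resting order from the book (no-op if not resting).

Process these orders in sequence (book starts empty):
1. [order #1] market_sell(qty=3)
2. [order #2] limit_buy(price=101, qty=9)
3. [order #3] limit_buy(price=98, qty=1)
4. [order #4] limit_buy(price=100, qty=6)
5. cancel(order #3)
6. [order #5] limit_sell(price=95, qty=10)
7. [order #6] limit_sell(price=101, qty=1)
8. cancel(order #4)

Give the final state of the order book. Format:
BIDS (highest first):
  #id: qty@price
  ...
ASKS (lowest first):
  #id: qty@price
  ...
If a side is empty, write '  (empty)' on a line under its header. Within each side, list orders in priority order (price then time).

After op 1 [order #1] market_sell(qty=3): fills=none; bids=[-] asks=[-]
After op 2 [order #2] limit_buy(price=101, qty=9): fills=none; bids=[#2:9@101] asks=[-]
After op 3 [order #3] limit_buy(price=98, qty=1): fills=none; bids=[#2:9@101 #3:1@98] asks=[-]
After op 4 [order #4] limit_buy(price=100, qty=6): fills=none; bids=[#2:9@101 #4:6@100 #3:1@98] asks=[-]
After op 5 cancel(order #3): fills=none; bids=[#2:9@101 #4:6@100] asks=[-]
After op 6 [order #5] limit_sell(price=95, qty=10): fills=#2x#5:9@101 #4x#5:1@100; bids=[#4:5@100] asks=[-]
After op 7 [order #6] limit_sell(price=101, qty=1): fills=none; bids=[#4:5@100] asks=[#6:1@101]
After op 8 cancel(order #4): fills=none; bids=[-] asks=[#6:1@101]

Answer: BIDS (highest first):
  (empty)
ASKS (lowest first):
  #6: 1@101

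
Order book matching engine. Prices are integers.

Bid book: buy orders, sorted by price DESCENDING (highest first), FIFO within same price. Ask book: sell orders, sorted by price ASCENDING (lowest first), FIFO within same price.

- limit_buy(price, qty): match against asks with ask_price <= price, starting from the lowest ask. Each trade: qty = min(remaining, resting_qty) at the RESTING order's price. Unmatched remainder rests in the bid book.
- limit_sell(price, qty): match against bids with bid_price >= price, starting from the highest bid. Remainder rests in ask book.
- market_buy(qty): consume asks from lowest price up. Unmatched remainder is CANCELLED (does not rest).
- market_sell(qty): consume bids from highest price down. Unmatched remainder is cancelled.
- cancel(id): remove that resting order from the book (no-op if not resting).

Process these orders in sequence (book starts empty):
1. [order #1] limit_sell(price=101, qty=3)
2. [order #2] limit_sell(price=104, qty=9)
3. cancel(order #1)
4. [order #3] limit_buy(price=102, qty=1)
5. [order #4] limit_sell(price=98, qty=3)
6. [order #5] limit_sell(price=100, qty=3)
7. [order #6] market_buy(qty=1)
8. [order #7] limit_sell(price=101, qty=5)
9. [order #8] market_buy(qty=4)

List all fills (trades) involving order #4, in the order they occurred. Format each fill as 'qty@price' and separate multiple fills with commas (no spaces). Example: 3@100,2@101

Answer: 1@102,1@98,1@98

Derivation:
After op 1 [order #1] limit_sell(price=101, qty=3): fills=none; bids=[-] asks=[#1:3@101]
After op 2 [order #2] limit_sell(price=104, qty=9): fills=none; bids=[-] asks=[#1:3@101 #2:9@104]
After op 3 cancel(order #1): fills=none; bids=[-] asks=[#2:9@104]
After op 4 [order #3] limit_buy(price=102, qty=1): fills=none; bids=[#3:1@102] asks=[#2:9@104]
After op 5 [order #4] limit_sell(price=98, qty=3): fills=#3x#4:1@102; bids=[-] asks=[#4:2@98 #2:9@104]
After op 6 [order #5] limit_sell(price=100, qty=3): fills=none; bids=[-] asks=[#4:2@98 #5:3@100 #2:9@104]
After op 7 [order #6] market_buy(qty=1): fills=#6x#4:1@98; bids=[-] asks=[#4:1@98 #5:3@100 #2:9@104]
After op 8 [order #7] limit_sell(price=101, qty=5): fills=none; bids=[-] asks=[#4:1@98 #5:3@100 #7:5@101 #2:9@104]
After op 9 [order #8] market_buy(qty=4): fills=#8x#4:1@98 #8x#5:3@100; bids=[-] asks=[#7:5@101 #2:9@104]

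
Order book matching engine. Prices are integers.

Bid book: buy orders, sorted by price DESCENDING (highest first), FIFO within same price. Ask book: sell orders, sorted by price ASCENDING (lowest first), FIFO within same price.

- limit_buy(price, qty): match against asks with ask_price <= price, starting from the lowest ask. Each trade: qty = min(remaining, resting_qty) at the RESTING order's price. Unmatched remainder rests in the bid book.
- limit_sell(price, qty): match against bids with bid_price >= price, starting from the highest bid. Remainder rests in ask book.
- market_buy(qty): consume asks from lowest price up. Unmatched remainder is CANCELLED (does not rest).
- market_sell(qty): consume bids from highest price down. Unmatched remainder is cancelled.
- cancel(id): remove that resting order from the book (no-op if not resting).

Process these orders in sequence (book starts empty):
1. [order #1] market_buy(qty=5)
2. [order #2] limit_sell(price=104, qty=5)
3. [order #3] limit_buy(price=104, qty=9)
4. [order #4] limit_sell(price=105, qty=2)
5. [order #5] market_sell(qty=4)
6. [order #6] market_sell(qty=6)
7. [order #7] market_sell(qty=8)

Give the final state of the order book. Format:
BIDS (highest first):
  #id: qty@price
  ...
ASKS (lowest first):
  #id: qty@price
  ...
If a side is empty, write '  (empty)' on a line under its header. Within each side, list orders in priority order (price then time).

After op 1 [order #1] market_buy(qty=5): fills=none; bids=[-] asks=[-]
After op 2 [order #2] limit_sell(price=104, qty=5): fills=none; bids=[-] asks=[#2:5@104]
After op 3 [order #3] limit_buy(price=104, qty=9): fills=#3x#2:5@104; bids=[#3:4@104] asks=[-]
After op 4 [order #4] limit_sell(price=105, qty=2): fills=none; bids=[#3:4@104] asks=[#4:2@105]
After op 5 [order #5] market_sell(qty=4): fills=#3x#5:4@104; bids=[-] asks=[#4:2@105]
After op 6 [order #6] market_sell(qty=6): fills=none; bids=[-] asks=[#4:2@105]
After op 7 [order #7] market_sell(qty=8): fills=none; bids=[-] asks=[#4:2@105]

Answer: BIDS (highest first):
  (empty)
ASKS (lowest first):
  #4: 2@105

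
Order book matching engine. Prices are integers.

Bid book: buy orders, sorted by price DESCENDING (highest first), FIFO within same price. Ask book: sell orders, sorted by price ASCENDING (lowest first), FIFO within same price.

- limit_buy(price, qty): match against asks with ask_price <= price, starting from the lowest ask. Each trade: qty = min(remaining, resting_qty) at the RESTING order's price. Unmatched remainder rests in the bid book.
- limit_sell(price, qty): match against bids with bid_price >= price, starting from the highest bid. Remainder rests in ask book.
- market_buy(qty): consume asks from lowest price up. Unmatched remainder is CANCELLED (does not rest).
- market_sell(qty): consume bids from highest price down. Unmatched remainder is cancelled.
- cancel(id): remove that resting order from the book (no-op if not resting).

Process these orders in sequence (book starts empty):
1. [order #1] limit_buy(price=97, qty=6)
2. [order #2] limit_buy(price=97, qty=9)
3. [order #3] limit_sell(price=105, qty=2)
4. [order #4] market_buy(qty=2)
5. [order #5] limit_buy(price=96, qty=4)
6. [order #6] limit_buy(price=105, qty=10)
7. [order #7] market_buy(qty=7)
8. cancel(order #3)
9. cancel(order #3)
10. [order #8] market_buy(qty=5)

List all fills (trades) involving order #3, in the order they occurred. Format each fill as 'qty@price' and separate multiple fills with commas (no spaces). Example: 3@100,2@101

After op 1 [order #1] limit_buy(price=97, qty=6): fills=none; bids=[#1:6@97] asks=[-]
After op 2 [order #2] limit_buy(price=97, qty=9): fills=none; bids=[#1:6@97 #2:9@97] asks=[-]
After op 3 [order #3] limit_sell(price=105, qty=2): fills=none; bids=[#1:6@97 #2:9@97] asks=[#3:2@105]
After op 4 [order #4] market_buy(qty=2): fills=#4x#3:2@105; bids=[#1:6@97 #2:9@97] asks=[-]
After op 5 [order #5] limit_buy(price=96, qty=4): fills=none; bids=[#1:6@97 #2:9@97 #5:4@96] asks=[-]
After op 6 [order #6] limit_buy(price=105, qty=10): fills=none; bids=[#6:10@105 #1:6@97 #2:9@97 #5:4@96] asks=[-]
After op 7 [order #7] market_buy(qty=7): fills=none; bids=[#6:10@105 #1:6@97 #2:9@97 #5:4@96] asks=[-]
After op 8 cancel(order #3): fills=none; bids=[#6:10@105 #1:6@97 #2:9@97 #5:4@96] asks=[-]
After op 9 cancel(order #3): fills=none; bids=[#6:10@105 #1:6@97 #2:9@97 #5:4@96] asks=[-]
After op 10 [order #8] market_buy(qty=5): fills=none; bids=[#6:10@105 #1:6@97 #2:9@97 #5:4@96] asks=[-]

Answer: 2@105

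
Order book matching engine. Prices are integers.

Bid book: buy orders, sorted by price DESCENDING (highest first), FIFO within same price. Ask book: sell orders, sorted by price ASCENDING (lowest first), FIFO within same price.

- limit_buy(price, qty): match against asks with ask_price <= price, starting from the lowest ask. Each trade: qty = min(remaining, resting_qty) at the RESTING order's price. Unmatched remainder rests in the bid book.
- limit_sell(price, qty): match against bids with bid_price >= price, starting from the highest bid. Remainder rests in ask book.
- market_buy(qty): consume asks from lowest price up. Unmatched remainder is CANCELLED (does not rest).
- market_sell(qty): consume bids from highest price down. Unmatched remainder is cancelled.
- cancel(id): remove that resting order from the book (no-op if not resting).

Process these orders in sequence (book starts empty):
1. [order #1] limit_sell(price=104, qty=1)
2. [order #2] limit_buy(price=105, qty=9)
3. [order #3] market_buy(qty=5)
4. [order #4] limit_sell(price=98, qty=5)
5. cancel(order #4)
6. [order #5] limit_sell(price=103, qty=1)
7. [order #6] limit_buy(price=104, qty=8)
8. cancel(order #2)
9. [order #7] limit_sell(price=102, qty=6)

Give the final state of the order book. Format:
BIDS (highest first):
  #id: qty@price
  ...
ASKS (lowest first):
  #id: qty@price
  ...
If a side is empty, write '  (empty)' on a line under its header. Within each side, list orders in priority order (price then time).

Answer: BIDS (highest first):
  #6: 2@104
ASKS (lowest first):
  (empty)

Derivation:
After op 1 [order #1] limit_sell(price=104, qty=1): fills=none; bids=[-] asks=[#1:1@104]
After op 2 [order #2] limit_buy(price=105, qty=9): fills=#2x#1:1@104; bids=[#2:8@105] asks=[-]
After op 3 [order #3] market_buy(qty=5): fills=none; bids=[#2:8@105] asks=[-]
After op 4 [order #4] limit_sell(price=98, qty=5): fills=#2x#4:5@105; bids=[#2:3@105] asks=[-]
After op 5 cancel(order #4): fills=none; bids=[#2:3@105] asks=[-]
After op 6 [order #5] limit_sell(price=103, qty=1): fills=#2x#5:1@105; bids=[#2:2@105] asks=[-]
After op 7 [order #6] limit_buy(price=104, qty=8): fills=none; bids=[#2:2@105 #6:8@104] asks=[-]
After op 8 cancel(order #2): fills=none; bids=[#6:8@104] asks=[-]
After op 9 [order #7] limit_sell(price=102, qty=6): fills=#6x#7:6@104; bids=[#6:2@104] asks=[-]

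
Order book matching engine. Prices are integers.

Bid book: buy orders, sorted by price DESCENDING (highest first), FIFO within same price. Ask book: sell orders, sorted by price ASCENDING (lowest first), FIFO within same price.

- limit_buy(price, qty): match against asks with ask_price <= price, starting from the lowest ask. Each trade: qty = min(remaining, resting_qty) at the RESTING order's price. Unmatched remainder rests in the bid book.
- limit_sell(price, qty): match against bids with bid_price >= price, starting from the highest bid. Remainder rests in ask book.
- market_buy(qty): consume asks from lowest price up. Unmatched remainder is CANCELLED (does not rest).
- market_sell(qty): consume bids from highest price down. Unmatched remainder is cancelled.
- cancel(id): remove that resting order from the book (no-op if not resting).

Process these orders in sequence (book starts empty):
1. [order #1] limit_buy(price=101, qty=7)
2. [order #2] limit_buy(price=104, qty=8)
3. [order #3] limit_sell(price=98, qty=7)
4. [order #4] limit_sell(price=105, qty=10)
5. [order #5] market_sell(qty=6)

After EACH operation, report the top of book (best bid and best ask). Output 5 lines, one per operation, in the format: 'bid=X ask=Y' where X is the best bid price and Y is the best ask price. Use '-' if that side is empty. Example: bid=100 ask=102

Answer: bid=101 ask=-
bid=104 ask=-
bid=104 ask=-
bid=104 ask=105
bid=101 ask=105

Derivation:
After op 1 [order #1] limit_buy(price=101, qty=7): fills=none; bids=[#1:7@101] asks=[-]
After op 2 [order #2] limit_buy(price=104, qty=8): fills=none; bids=[#2:8@104 #1:7@101] asks=[-]
After op 3 [order #3] limit_sell(price=98, qty=7): fills=#2x#3:7@104; bids=[#2:1@104 #1:7@101] asks=[-]
After op 4 [order #4] limit_sell(price=105, qty=10): fills=none; bids=[#2:1@104 #1:7@101] asks=[#4:10@105]
After op 5 [order #5] market_sell(qty=6): fills=#2x#5:1@104 #1x#5:5@101; bids=[#1:2@101] asks=[#4:10@105]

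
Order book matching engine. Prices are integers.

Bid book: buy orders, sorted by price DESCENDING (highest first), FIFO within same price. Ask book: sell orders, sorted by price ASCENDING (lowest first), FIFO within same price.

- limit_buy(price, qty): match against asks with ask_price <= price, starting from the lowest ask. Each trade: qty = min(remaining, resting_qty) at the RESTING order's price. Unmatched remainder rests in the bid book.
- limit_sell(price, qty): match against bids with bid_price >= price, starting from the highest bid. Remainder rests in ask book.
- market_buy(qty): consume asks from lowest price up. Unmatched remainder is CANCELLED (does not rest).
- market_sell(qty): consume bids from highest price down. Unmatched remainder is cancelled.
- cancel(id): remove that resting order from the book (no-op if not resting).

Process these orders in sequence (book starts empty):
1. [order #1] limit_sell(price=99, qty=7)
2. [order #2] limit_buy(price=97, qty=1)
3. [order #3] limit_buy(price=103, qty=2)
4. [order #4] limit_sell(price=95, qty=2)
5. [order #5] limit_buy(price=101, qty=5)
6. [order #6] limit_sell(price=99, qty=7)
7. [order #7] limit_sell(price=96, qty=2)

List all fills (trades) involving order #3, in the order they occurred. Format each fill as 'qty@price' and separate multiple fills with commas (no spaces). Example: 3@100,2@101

After op 1 [order #1] limit_sell(price=99, qty=7): fills=none; bids=[-] asks=[#1:7@99]
After op 2 [order #2] limit_buy(price=97, qty=1): fills=none; bids=[#2:1@97] asks=[#1:7@99]
After op 3 [order #3] limit_buy(price=103, qty=2): fills=#3x#1:2@99; bids=[#2:1@97] asks=[#1:5@99]
After op 4 [order #4] limit_sell(price=95, qty=2): fills=#2x#4:1@97; bids=[-] asks=[#4:1@95 #1:5@99]
After op 5 [order #5] limit_buy(price=101, qty=5): fills=#5x#4:1@95 #5x#1:4@99; bids=[-] asks=[#1:1@99]
After op 6 [order #6] limit_sell(price=99, qty=7): fills=none; bids=[-] asks=[#1:1@99 #6:7@99]
After op 7 [order #7] limit_sell(price=96, qty=2): fills=none; bids=[-] asks=[#7:2@96 #1:1@99 #6:7@99]

Answer: 2@99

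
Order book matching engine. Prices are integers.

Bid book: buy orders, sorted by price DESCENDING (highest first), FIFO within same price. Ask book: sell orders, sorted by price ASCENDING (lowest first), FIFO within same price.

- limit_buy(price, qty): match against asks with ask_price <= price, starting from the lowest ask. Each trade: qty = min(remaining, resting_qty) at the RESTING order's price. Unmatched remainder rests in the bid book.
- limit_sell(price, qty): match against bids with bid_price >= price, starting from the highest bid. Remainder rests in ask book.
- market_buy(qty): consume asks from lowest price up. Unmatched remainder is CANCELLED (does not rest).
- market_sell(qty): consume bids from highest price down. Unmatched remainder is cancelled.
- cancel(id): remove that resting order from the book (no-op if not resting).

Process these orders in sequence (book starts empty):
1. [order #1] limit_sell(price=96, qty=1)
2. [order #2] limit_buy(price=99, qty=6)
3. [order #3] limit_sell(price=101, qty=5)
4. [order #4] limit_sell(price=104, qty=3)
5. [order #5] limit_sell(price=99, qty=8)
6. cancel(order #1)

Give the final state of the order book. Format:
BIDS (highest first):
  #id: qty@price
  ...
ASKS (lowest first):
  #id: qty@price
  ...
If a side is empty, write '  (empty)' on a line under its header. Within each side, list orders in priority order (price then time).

Answer: BIDS (highest first):
  (empty)
ASKS (lowest first):
  #5: 3@99
  #3: 5@101
  #4: 3@104

Derivation:
After op 1 [order #1] limit_sell(price=96, qty=1): fills=none; bids=[-] asks=[#1:1@96]
After op 2 [order #2] limit_buy(price=99, qty=6): fills=#2x#1:1@96; bids=[#2:5@99] asks=[-]
After op 3 [order #3] limit_sell(price=101, qty=5): fills=none; bids=[#2:5@99] asks=[#3:5@101]
After op 4 [order #4] limit_sell(price=104, qty=3): fills=none; bids=[#2:5@99] asks=[#3:5@101 #4:3@104]
After op 5 [order #5] limit_sell(price=99, qty=8): fills=#2x#5:5@99; bids=[-] asks=[#5:3@99 #3:5@101 #4:3@104]
After op 6 cancel(order #1): fills=none; bids=[-] asks=[#5:3@99 #3:5@101 #4:3@104]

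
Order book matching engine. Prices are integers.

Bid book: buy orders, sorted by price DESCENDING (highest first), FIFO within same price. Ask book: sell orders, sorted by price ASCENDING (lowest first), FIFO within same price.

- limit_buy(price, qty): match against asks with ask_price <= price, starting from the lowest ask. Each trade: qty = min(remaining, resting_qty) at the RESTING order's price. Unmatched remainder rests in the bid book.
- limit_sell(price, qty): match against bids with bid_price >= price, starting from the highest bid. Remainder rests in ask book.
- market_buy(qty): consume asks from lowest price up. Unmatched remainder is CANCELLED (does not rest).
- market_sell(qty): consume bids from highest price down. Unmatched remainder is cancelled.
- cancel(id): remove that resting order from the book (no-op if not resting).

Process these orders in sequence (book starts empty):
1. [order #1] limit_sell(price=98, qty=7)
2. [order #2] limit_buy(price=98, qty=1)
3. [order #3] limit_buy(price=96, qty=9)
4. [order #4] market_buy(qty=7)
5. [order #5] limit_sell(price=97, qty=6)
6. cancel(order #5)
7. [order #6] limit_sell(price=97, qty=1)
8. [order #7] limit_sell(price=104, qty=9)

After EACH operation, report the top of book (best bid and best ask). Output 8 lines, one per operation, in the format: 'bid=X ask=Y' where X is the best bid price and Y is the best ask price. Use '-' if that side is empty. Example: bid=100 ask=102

Answer: bid=- ask=98
bid=- ask=98
bid=96 ask=98
bid=96 ask=-
bid=96 ask=97
bid=96 ask=-
bid=96 ask=97
bid=96 ask=97

Derivation:
After op 1 [order #1] limit_sell(price=98, qty=7): fills=none; bids=[-] asks=[#1:7@98]
After op 2 [order #2] limit_buy(price=98, qty=1): fills=#2x#1:1@98; bids=[-] asks=[#1:6@98]
After op 3 [order #3] limit_buy(price=96, qty=9): fills=none; bids=[#3:9@96] asks=[#1:6@98]
After op 4 [order #4] market_buy(qty=7): fills=#4x#1:6@98; bids=[#3:9@96] asks=[-]
After op 5 [order #5] limit_sell(price=97, qty=6): fills=none; bids=[#3:9@96] asks=[#5:6@97]
After op 6 cancel(order #5): fills=none; bids=[#3:9@96] asks=[-]
After op 7 [order #6] limit_sell(price=97, qty=1): fills=none; bids=[#3:9@96] asks=[#6:1@97]
After op 8 [order #7] limit_sell(price=104, qty=9): fills=none; bids=[#3:9@96] asks=[#6:1@97 #7:9@104]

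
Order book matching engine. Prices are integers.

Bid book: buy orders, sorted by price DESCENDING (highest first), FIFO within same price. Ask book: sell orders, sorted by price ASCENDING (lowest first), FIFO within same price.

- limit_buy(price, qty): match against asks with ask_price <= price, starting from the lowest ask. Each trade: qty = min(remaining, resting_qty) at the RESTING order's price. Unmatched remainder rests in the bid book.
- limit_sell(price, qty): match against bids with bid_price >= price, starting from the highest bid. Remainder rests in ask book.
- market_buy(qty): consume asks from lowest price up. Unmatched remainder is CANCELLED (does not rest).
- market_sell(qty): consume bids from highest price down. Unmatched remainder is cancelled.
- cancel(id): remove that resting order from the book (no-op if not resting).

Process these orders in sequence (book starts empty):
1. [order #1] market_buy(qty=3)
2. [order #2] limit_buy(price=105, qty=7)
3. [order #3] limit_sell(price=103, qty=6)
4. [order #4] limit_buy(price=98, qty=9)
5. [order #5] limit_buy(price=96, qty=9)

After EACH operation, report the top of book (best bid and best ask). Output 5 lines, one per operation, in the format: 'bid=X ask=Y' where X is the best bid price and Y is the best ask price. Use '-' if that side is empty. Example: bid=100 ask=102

Answer: bid=- ask=-
bid=105 ask=-
bid=105 ask=-
bid=105 ask=-
bid=105 ask=-

Derivation:
After op 1 [order #1] market_buy(qty=3): fills=none; bids=[-] asks=[-]
After op 2 [order #2] limit_buy(price=105, qty=7): fills=none; bids=[#2:7@105] asks=[-]
After op 3 [order #3] limit_sell(price=103, qty=6): fills=#2x#3:6@105; bids=[#2:1@105] asks=[-]
After op 4 [order #4] limit_buy(price=98, qty=9): fills=none; bids=[#2:1@105 #4:9@98] asks=[-]
After op 5 [order #5] limit_buy(price=96, qty=9): fills=none; bids=[#2:1@105 #4:9@98 #5:9@96] asks=[-]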